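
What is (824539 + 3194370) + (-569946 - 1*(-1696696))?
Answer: 5145659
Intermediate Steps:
(824539 + 3194370) + (-569946 - 1*(-1696696)) = 4018909 + (-569946 + 1696696) = 4018909 + 1126750 = 5145659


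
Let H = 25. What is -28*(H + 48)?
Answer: -2044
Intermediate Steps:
-28*(H + 48) = -28*(25 + 48) = -28*73 = -2044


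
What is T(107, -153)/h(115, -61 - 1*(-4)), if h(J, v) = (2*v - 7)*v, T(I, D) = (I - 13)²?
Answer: 8836/6897 ≈ 1.2811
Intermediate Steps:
T(I, D) = (-13 + I)²
h(J, v) = v*(-7 + 2*v) (h(J, v) = (-7 + 2*v)*v = v*(-7 + 2*v))
T(107, -153)/h(115, -61 - 1*(-4)) = (-13 + 107)²/(((-61 - 1*(-4))*(-7 + 2*(-61 - 1*(-4))))) = 94²/(((-61 + 4)*(-7 + 2*(-61 + 4)))) = 8836/((-57*(-7 + 2*(-57)))) = 8836/((-57*(-7 - 114))) = 8836/((-57*(-121))) = 8836/6897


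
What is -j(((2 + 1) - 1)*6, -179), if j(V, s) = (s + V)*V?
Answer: 2004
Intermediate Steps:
j(V, s) = V*(V + s) (j(V, s) = (V + s)*V = V*(V + s))
-j(((2 + 1) - 1)*6, -179) = -((2 + 1) - 1)*6*(((2 + 1) - 1)*6 - 179) = -(3 - 1)*6*((3 - 1)*6 - 179) = -2*6*(2*6 - 179) = -12*(12 - 179) = -12*(-167) = -1*(-2004) = 2004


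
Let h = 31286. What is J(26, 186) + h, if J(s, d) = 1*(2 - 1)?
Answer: 31287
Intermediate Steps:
J(s, d) = 1 (J(s, d) = 1*1 = 1)
J(26, 186) + h = 1 + 31286 = 31287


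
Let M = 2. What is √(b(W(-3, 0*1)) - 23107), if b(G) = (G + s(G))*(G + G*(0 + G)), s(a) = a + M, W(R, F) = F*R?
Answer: I*√23107 ≈ 152.01*I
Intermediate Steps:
s(a) = 2 + a (s(a) = a + 2 = 2 + a)
b(G) = (2 + 2*G)*(G + G²) (b(G) = (G + (2 + G))*(G + G*(0 + G)) = (2 + 2*G)*(G + G*G) = (2 + 2*G)*(G + G²))
√(b(W(-3, 0*1)) - 23107) = √(2*((0*1)*(-3))*(1 + ((0*1)*(-3))² + 2*((0*1)*(-3))) - 23107) = √(2*(0*(-3))*(1 + (0*(-3))² + 2*(0*(-3))) - 23107) = √(2*0*(1 + 0² + 2*0) - 23107) = √(2*0*(1 + 0 + 0) - 23107) = √(2*0*1 - 23107) = √(0 - 23107) = √(-23107) = I*√23107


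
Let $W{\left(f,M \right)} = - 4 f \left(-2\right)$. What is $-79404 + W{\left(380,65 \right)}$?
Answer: $-76364$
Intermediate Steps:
$W{\left(f,M \right)} = 8 f$
$-79404 + W{\left(380,65 \right)} = -79404 + 8 \cdot 380 = -79404 + 3040 = -76364$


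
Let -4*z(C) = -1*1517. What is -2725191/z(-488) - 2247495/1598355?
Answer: -1161780006209/161646969 ≈ -7187.1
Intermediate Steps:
z(C) = 1517/4 (z(C) = -(-1)*1517/4 = -¼*(-1517) = 1517/4)
-2725191/z(-488) - 2247495/1598355 = -2725191/1517/4 - 2247495/1598355 = -2725191*4/1517 - 2247495*1/1598355 = -10900764/1517 - 149833/106557 = -1161780006209/161646969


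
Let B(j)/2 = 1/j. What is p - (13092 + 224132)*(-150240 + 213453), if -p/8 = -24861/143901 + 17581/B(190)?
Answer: -719936811914728/47967 ≈ -1.5009e+10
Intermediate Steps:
B(j) = 2/j
p = -640913882224/47967 (p = -8*(-24861/143901 + 17581/((2/190))) = -8*(-24861*1/143901 + 17581/((2*(1/190)))) = -8*(-8287/47967 + 17581/(1/95)) = -8*(-8287/47967 + 17581*95) = -8*(-8287/47967 + 1670195) = -8*80114235278/47967 = -640913882224/47967 ≈ -1.3362e+7)
p - (13092 + 224132)*(-150240 + 213453) = -640913882224/47967 - (13092 + 224132)*(-150240 + 213453) = -640913882224/47967 - 237224*63213 = -640913882224/47967 - 1*14995640712 = -640913882224/47967 - 14995640712 = -719936811914728/47967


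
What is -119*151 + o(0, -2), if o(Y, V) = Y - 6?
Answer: -17975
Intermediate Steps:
o(Y, V) = -6 + Y
-119*151 + o(0, -2) = -119*151 + (-6 + 0) = -17969 - 6 = -17975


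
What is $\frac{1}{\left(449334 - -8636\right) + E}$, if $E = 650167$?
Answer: $\frac{1}{1108137} \approx 9.0242 \cdot 10^{-7}$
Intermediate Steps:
$\frac{1}{\left(449334 - -8636\right) + E} = \frac{1}{\left(449334 - -8636\right) + 650167} = \frac{1}{\left(449334 + 8636\right) + 650167} = \frac{1}{457970 + 650167} = \frac{1}{1108137}$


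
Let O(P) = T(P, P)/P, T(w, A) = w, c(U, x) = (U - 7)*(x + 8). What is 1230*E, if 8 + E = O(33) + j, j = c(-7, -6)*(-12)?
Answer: 404670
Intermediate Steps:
c(U, x) = (-7 + U)*(8 + x)
O(P) = 1 (O(P) = P/P = 1)
j = 336 (j = (-56 - 7*(-6) + 8*(-7) - 7*(-6))*(-12) = (-56 + 42 - 56 + 42)*(-12) = -28*(-12) = 336)
E = 329 (E = -8 + (1 + 336) = -8 + 337 = 329)
1230*E = 1230*329 = 404670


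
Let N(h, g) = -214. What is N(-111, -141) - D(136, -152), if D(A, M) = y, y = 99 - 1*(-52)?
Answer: -365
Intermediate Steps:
y = 151 (y = 99 + 52 = 151)
D(A, M) = 151
N(-111, -141) - D(136, -152) = -214 - 1*151 = -214 - 151 = -365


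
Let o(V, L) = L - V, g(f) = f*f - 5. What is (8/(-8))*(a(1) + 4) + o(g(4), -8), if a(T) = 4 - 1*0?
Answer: -27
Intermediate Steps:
g(f) = -5 + f² (g(f) = f² - 5 = -5 + f²)
a(T) = 4 (a(T) = 4 + 0 = 4)
(8/(-8))*(a(1) + 4) + o(g(4), -8) = (8/(-8))*(4 + 4) + (-8 - (-5 + 4²)) = (8*(-⅛))*8 + (-8 - (-5 + 16)) = -1*8 + (-8 - 1*11) = -8 + (-8 - 11) = -8 - 19 = -27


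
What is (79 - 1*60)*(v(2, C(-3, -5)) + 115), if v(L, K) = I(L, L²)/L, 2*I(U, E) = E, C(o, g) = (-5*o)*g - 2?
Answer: 2204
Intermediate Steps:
C(o, g) = -2 - 5*g*o (C(o, g) = -5*g*o - 2 = -2 - 5*g*o)
I(U, E) = E/2
v(L, K) = L/2 (v(L, K) = (L²/2)/L = L/2)
(79 - 1*60)*(v(2, C(-3, -5)) + 115) = (79 - 1*60)*((½)*2 + 115) = (79 - 60)*(1 + 115) = 19*116 = 2204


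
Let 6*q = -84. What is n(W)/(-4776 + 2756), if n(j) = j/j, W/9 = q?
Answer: -1/2020 ≈ -0.00049505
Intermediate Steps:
q = -14 (q = (⅙)*(-84) = -14)
W = -126 (W = 9*(-14) = -126)
n(j) = 1
n(W)/(-4776 + 2756) = 1/(-4776 + 2756) = 1/(-2020) = 1*(-1/2020) = -1/2020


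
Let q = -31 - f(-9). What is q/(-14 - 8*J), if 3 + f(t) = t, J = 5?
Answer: 19/54 ≈ 0.35185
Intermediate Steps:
f(t) = -3 + t
q = -19 (q = -31 - (-3 - 9) = -31 - 1*(-12) = -31 + 12 = -19)
q/(-14 - 8*J) = -19/(-14 - 8*5) = -19/(-14 - 40) = -19/(-54) = -19*(-1/54) = 19/54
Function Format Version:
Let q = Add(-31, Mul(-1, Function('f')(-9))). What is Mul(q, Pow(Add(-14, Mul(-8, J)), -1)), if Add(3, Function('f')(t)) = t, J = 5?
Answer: Rational(19, 54) ≈ 0.35185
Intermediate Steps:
Function('f')(t) = Add(-3, t)
q = -19 (q = Add(-31, Mul(-1, Add(-3, -9))) = Add(-31, Mul(-1, -12)) = Add(-31, 12) = -19)
Mul(q, Pow(Add(-14, Mul(-8, J)), -1)) = Mul(-19, Pow(Add(-14, Mul(-8, 5)), -1)) = Mul(-19, Pow(Add(-14, -40), -1)) = Mul(-19, Pow(-54, -1)) = Mul(-19, Rational(-1, 54)) = Rational(19, 54)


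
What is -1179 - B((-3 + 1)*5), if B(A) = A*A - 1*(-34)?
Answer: -1313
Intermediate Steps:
B(A) = 34 + A² (B(A) = A² + 34 = 34 + A²)
-1179 - B((-3 + 1)*5) = -1179 - (34 + ((-3 + 1)*5)²) = -1179 - (34 + (-2*5)²) = -1179 - (34 + (-10)²) = -1179 - (34 + 100) = -1179 - 1*134 = -1179 - 134 = -1313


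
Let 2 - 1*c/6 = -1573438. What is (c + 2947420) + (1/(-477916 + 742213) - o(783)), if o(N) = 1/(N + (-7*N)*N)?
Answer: 4682918499750387979/378018713160 ≈ 1.2388e+7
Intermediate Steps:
o(N) = 1/(N - 7*N²)
c = 9440640 (c = 12 - 6*(-1573438) = 12 + 9440628 = 9440640)
(c + 2947420) + (1/(-477916 + 742213) - o(783)) = (9440640 + 2947420) + (1/(-477916 + 742213) - (-1)/(783*(-1 + 7*783))) = 12388060 + (1/264297 - (-1)/(783*(-1 + 5481))) = 12388060 + (1/264297 - (-1)/(783*5480)) = 12388060 + (1/264297 - 1*(-1/4290840)) = 12388060 + (1/264297 + 1/4290840) = 12388060 + 1518379/378018713160 = 4682918499750387979/378018713160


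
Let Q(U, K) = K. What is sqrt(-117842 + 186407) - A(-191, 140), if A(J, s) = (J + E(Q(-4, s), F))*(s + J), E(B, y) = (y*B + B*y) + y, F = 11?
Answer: 147900 + sqrt(68565) ≈ 1.4816e+5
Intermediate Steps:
E(B, y) = y + 2*B*y (E(B, y) = (B*y + B*y) + y = 2*B*y + y = y + 2*B*y)
A(J, s) = (J + s)*(11 + J + 22*s) (A(J, s) = (J + 11*(1 + 2*s))*(s + J) = (J + (11 + 22*s))*(J + s) = (11 + J + 22*s)*(J + s) = (J + s)*(11 + J + 22*s))
sqrt(-117842 + 186407) - A(-191, 140) = sqrt(-117842 + 186407) - ((-191)**2 + 11*(-191) + 11*140 + 22*140**2 + 23*(-191)*140) = sqrt(68565) - (36481 - 2101 + 1540 + 22*19600 - 615020) = sqrt(68565) - (36481 - 2101 + 1540 + 431200 - 615020) = sqrt(68565) - 1*(-147900) = sqrt(68565) + 147900 = 147900 + sqrt(68565)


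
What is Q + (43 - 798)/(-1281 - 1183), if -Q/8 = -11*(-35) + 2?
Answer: -7627789/2464 ≈ -3095.7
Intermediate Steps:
Q = -3096 (Q = -8*(-11*(-35) + 2) = -8*(385 + 2) = -8*387 = -3096)
Q + (43 - 798)/(-1281 - 1183) = -3096 + (43 - 798)/(-1281 - 1183) = -3096 - 755/(-2464) = -3096 - 755*(-1/2464) = -3096 + 755/2464 = -7627789/2464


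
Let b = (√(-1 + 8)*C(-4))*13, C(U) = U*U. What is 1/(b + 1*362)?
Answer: -181/85902 + 52*√7/42951 ≈ 0.0010961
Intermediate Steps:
C(U) = U²
b = 208*√7 (b = (√(-1 + 8)*(-4)²)*13 = (√7*16)*13 = (16*√7)*13 = 208*√7 ≈ 550.32)
1/(b + 1*362) = 1/(208*√7 + 1*362) = 1/(208*√7 + 362) = 1/(362 + 208*√7)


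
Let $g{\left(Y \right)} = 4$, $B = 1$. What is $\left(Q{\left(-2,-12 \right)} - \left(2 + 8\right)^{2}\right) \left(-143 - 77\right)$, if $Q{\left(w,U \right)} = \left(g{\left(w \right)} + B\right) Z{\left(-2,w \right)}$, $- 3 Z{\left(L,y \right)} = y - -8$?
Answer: $24200$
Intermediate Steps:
$Z{\left(L,y \right)} = - \frac{8}{3} - \frac{y}{3}$ ($Z{\left(L,y \right)} = - \frac{y - -8}{3} = - \frac{y + 8}{3} = - \frac{8 + y}{3} = - \frac{8}{3} - \frac{y}{3}$)
$Q{\left(w,U \right)} = - \frac{40}{3} - \frac{5 w}{3}$ ($Q{\left(w,U \right)} = \left(4 + 1\right) \left(- \frac{8}{3} - \frac{w}{3}\right) = 5 \left(- \frac{8}{3} - \frac{w}{3}\right) = - \frac{40}{3} - \frac{5 w}{3}$)
$\left(Q{\left(-2,-12 \right)} - \left(2 + 8\right)^{2}\right) \left(-143 - 77\right) = \left(\left(- \frac{40}{3} - - \frac{10}{3}\right) - \left(2 + 8\right)^{2}\right) \left(-143 - 77\right) = \left(\left(- \frac{40}{3} + \frac{10}{3}\right) - 10^{2}\right) \left(-220\right) = \left(-10 - 100\right) \left(-220\right) = \left(-110\right) \left(-220\right) = 24200$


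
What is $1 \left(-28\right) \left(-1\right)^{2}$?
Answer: $-28$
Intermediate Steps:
$1 \left(-28\right) \left(-1\right)^{2} = \left(-28\right) 1 = -28$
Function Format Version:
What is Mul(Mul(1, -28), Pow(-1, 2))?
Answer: -28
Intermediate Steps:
Mul(Mul(1, -28), Pow(-1, 2)) = Mul(-28, 1) = -28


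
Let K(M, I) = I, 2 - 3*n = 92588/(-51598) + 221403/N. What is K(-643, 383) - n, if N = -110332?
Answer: 3254064506791/8539365804 ≈ 381.07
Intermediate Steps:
n = 16512596141/8539365804 (n = ⅔ - (92588/(-51598) + 221403/(-110332))/3 = ⅔ - (92588*(-1/51598) + 221403*(-1/110332))/3 = ⅔ - (-46294/25799 - 221403/110332)/3 = ⅔ - ⅓*(-10819685605/2846455268) = ⅔ + 10819685605/8539365804 = 16512596141/8539365804 ≈ 1.9337)
K(-643, 383) - n = 383 - 1*16512596141/8539365804 = 383 - 16512596141/8539365804 = 3254064506791/8539365804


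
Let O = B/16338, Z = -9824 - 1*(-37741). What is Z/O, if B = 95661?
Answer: 152035982/31887 ≈ 4768.0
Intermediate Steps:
Z = 27917 (Z = -9824 + 37741 = 27917)
O = 31887/5446 (O = 95661/16338 = 95661*(1/16338) = 31887/5446 ≈ 5.8551)
Z/O = 27917/(31887/5446) = 27917*(5446/31887) = 152035982/31887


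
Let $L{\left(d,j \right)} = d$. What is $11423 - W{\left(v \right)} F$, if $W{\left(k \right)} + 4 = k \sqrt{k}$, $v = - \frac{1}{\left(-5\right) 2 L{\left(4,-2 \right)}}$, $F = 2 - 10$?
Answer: $11391 + \frac{\sqrt{10}}{100} \approx 11391.0$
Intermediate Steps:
$F = -8$
$v = \frac{1}{40}$ ($v = - \frac{1}{\left(-5\right) 2 \cdot 4} = - \frac{1}{\left(-10\right) 4} = - \frac{1}{-40} = \left(-1\right) \left(- \frac{1}{40}\right) = \frac{1}{40} \approx 0.025$)
$W{\left(k \right)} = -4 + k^{\frac{3}{2}}$ ($W{\left(k \right)} = -4 + k \sqrt{k} = -4 + k^{\frac{3}{2}}$)
$11423 - W{\left(v \right)} F = 11423 - \left(-4 + \left(\frac{1}{40}\right)^{\frac{3}{2}}\right) \left(-8\right) = 11423 - \left(-4 + \frac{\sqrt{10}}{800}\right) \left(-8\right) = 11423 - \left(32 - \frac{\sqrt{10}}{100}\right) = 11391 + \frac{\sqrt{10}}{100}$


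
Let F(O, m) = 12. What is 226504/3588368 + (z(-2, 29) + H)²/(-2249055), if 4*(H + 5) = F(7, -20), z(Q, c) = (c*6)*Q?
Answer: 75918341/8772214122 ≈ 0.0086544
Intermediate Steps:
z(Q, c) = 6*Q*c (z(Q, c) = (6*c)*Q = 6*Q*c)
H = -2 (H = -5 + (¼)*12 = -5 + 3 = -2)
226504/3588368 + (z(-2, 29) + H)²/(-2249055) = 226504/3588368 + (6*(-2)*29 - 2)²/(-2249055) = 226504*(1/3588368) + (-348 - 2)²*(-1/2249055) = 1231/19502 + (-350)²*(-1/2249055) = 1231/19502 + 122500*(-1/2249055) = 1231/19502 - 24500/449811 = 75918341/8772214122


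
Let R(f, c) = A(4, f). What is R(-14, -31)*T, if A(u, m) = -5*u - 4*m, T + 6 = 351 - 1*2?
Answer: 12348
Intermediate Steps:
T = 343 (T = -6 + (351 - 1*2) = -6 + (351 - 2) = -6 + 349 = 343)
R(f, c) = -20 - 4*f (R(f, c) = -5*4 - 4*f = -20 - 4*f)
R(-14, -31)*T = (-20 - 4*(-14))*343 = (-20 + 56)*343 = 36*343 = 12348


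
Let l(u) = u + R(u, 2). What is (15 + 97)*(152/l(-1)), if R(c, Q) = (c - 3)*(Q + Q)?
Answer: -17024/17 ≈ -1001.4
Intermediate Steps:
R(c, Q) = 2*Q*(-3 + c) (R(c, Q) = (-3 + c)*(2*Q) = 2*Q*(-3 + c))
l(u) = -12 + 5*u (l(u) = u + 2*2*(-3 + u) = u + (-12 + 4*u) = -12 + 5*u)
(15 + 97)*(152/l(-1)) = (15 + 97)*(152/(-12 + 5*(-1))) = 112*(152/(-12 - 5)) = 112*(152/(-17)) = 112*(152*(-1/17)) = 112*(-152/17) = -17024/17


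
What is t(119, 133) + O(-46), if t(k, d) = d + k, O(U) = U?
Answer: 206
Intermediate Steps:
t(119, 133) + O(-46) = (133 + 119) - 46 = 252 - 46 = 206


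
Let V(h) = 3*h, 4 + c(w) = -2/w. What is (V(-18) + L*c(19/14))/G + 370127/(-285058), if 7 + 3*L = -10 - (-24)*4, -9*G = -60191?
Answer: -432946306039/326000595482 ≈ -1.3281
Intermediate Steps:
G = 60191/9 (G = -⅑*(-60191) = 60191/9 ≈ 6687.9)
c(w) = -4 - 2/w
L = 79/3 (L = -7/3 + (-10 - (-24)*4)/3 = -7/3 + (-10 - 1*(-96))/3 = -7/3 + (-10 + 96)/3 = -7/3 + (⅓)*86 = -7/3 + 86/3 = 79/3 ≈ 26.333)
(V(-18) + L*c(19/14))/G + 370127/(-285058) = (3*(-18) + 79*(-4 - 2/(19/14))/3)/(60191/9) + 370127/(-285058) = (-54 + 79*(-4 - 2/(19*(1/14)))/3)*(9/60191) + 370127*(-1/285058) = (-54 + 79*(-4 - 2/19/14)/3)*(9/60191) - 370127/285058 = (-54 + 79*(-4 - 2*14/19)/3)*(9/60191) - 370127/285058 = (-54 + 79*(-4 - 28/19)/3)*(9/60191) - 370127/285058 = (-54 + (79/3)*(-104/19))*(9/60191) - 370127/285058 = (-54 - 8216/57)*(9/60191) - 370127/285058 = -11294/57*9/60191 - 370127/285058 = -33882/1143629 - 370127/285058 = -432946306039/326000595482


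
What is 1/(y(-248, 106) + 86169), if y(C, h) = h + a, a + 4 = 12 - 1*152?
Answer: 1/86131 ≈ 1.1610e-5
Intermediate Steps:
a = -144 (a = -4 + (12 - 1*152) = -4 + (12 - 152) = -4 - 140 = -144)
y(C, h) = -144 + h (y(C, h) = h - 144 = -144 + h)
1/(y(-248, 106) + 86169) = 1/((-144 + 106) + 86169) = 1/(-38 + 86169) = 1/86131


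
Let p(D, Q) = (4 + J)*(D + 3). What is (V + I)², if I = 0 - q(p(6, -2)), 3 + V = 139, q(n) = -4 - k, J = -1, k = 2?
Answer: 20164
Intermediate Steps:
p(D, Q) = 9 + 3*D (p(D, Q) = (4 - 1)*(D + 3) = 3*(3 + D) = 9 + 3*D)
q(n) = -6 (q(n) = -4 - 1*2 = -4 - 2 = -6)
V = 136 (V = -3 + 139 = 136)
I = 6 (I = 0 - 1*(-6) = 0 + 6 = 6)
(V + I)² = (136 + 6)² = 142² = 20164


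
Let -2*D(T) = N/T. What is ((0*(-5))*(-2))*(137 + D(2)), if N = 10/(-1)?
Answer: 0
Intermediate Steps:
N = -10 (N = 10*(-1) = -10)
D(T) = 5/T (D(T) = -(-5)/T = 5/T)
((0*(-5))*(-2))*(137 + D(2)) = ((0*(-5))*(-2))*(137 + 5/2) = (0*(-2))*(137 + 5*(1/2)) = 0*(137 + 5/2) = 0*(279/2) = 0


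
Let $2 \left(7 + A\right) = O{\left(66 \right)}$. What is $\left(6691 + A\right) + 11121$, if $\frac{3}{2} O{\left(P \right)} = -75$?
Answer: $17780$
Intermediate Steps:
$O{\left(P \right)} = -50$ ($O{\left(P \right)} = \frac{2}{3} \left(-75\right) = -50$)
$A = -32$ ($A = -7 + \frac{1}{2} \left(-50\right) = -7 - 25 = -32$)
$\left(6691 + A\right) + 11121 = \left(6691 - 32\right) + 11121 = 6659 + 11121 = 17780$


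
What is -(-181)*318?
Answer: 57558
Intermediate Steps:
-(-181)*318 = -1*(-57558) = 57558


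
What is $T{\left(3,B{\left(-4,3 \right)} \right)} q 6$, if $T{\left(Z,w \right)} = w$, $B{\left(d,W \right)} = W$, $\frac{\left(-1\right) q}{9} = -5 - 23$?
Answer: $4536$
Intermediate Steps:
$q = 252$ ($q = - 9 \left(-5 - 23\right) = \left(-9\right) \left(-28\right) = 252$)
$T{\left(3,B{\left(-4,3 \right)} \right)} q 6 = 3 \cdot 252 \cdot 6 = 756 \cdot 6 = 4536$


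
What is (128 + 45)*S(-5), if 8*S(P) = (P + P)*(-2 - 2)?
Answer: 865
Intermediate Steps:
S(P) = -P (S(P) = ((P + P)*(-2 - 2))/8 = ((2*P)*(-4))/8 = (-8*P)/8 = -P)
(128 + 45)*S(-5) = (128 + 45)*(-1*(-5)) = 173*5 = 865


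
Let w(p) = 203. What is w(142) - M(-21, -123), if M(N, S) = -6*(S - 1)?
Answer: -541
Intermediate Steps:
M(N, S) = 6 - 6*S (M(N, S) = -6*(-1 + S) = 6 - 6*S)
w(142) - M(-21, -123) = 203 - (6 - 6*(-123)) = 203 - (6 + 738) = 203 - 1*744 = 203 - 744 = -541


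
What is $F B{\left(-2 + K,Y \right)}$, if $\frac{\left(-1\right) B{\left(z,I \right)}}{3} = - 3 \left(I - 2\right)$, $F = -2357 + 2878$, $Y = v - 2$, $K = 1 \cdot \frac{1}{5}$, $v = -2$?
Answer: $-28134$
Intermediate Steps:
$K = \frac{1}{5}$ ($K = 1 \cdot \frac{1}{5} = \frac{1}{5} \approx 0.2$)
$Y = -4$ ($Y = -2 - 2 = -4$)
$F = 521$
$B{\left(z,I \right)} = -18 + 9 I$ ($B{\left(z,I \right)} = - 3 \left(- 3 \left(I - 2\right)\right) = - 3 \left(- 3 \left(-2 + I\right)\right) = - 3 \left(6 - 3 I\right) = -18 + 9 I$)
$F B{\left(-2 + K,Y \right)} = 521 \left(-18 + 9 \left(-4\right)\right) = 521 \left(-18 - 36\right) = 521 \left(-54\right) = -28134$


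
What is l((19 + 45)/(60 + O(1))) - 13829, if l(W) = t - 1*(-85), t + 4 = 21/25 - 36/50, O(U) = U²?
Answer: -343697/25 ≈ -13748.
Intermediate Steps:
t = -97/25 (t = -4 + (21/25 - 36/50) = -4 + (21*(1/25) - 36*1/50) = -4 + (21/25 - 18/25) = -4 + 3/25 = -97/25 ≈ -3.8800)
l(W) = 2028/25 (l(W) = -97/25 - 1*(-85) = -97/25 + 85 = 2028/25)
l((19 + 45)/(60 + O(1))) - 13829 = 2028/25 - 13829 = -343697/25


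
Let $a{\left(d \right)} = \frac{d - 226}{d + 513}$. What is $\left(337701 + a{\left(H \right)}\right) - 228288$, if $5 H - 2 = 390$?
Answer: $\frac{323533503}{2957} \approx 1.0941 \cdot 10^{5}$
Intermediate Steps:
$H = \frac{392}{5}$ ($H = \frac{2}{5} + \frac{1}{5} \cdot 390 = \frac{2}{5} + 78 = \frac{392}{5} \approx 78.4$)
$a{\left(d \right)} = \frac{-226 + d}{513 + d}$
$\left(337701 + a{\left(H \right)}\right) - 228288 = \left(337701 + \frac{-226 + \frac{392}{5}}{513 + \frac{392}{5}}\right) - 228288 = \left(337701 + \frac{1}{\frac{2957}{5}} \left(- \frac{738}{5}\right)\right) - 228288 = \left(337701 + \frac{5}{2957} \left(- \frac{738}{5}\right)\right) - 228288 = \left(337701 - \frac{738}{2957}\right) - 228288 = \frac{998581119}{2957} - 228288 = \frac{323533503}{2957}$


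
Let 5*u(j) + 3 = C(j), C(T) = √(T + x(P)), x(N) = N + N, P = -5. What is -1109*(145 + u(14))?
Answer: -802916/5 ≈ -1.6058e+5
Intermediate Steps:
x(N) = 2*N
C(T) = √(-10 + T) (C(T) = √(T + 2*(-5)) = √(T - 10) = √(-10 + T))
u(j) = -⅗ + √(-10 + j)/5
-1109*(145 + u(14)) = -1109*(145 + (-⅗ + √(-10 + 14)/5)) = -1109*(145 + (-⅗ + √4/5)) = -1109*(145 + (-⅗ + (⅕)*2)) = -1109*(145 + (-⅗ + ⅖)) = -1109*(145 - ⅕) = -1109*724/5 = -802916/5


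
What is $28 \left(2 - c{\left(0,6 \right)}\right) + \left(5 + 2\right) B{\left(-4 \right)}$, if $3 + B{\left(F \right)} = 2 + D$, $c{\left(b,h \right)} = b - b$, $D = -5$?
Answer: $14$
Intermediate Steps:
$c{\left(b,h \right)} = 0$
$B{\left(F \right)} = -6$ ($B{\left(F \right)} = -3 + \left(2 - 5\right) = -3 - 3 = -6$)
$28 \left(2 - c{\left(0,6 \right)}\right) + \left(5 + 2\right) B{\left(-4 \right)} = 28 \left(2 - 0\right) + \left(5 + 2\right) \left(-6\right) = 28 \left(2 + 0\right) + 7 \left(-6\right) = 28 \cdot 2 - 42 = 56 - 42 = 14$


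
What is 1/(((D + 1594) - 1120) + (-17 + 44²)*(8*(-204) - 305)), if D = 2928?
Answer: -1/3713701 ≈ -2.6927e-7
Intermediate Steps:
1/(((D + 1594) - 1120) + (-17 + 44²)*(8*(-204) - 305)) = 1/(((2928 + 1594) - 1120) + (-17 + 44²)*(8*(-204) - 305)) = 1/((4522 - 1120) + (-17 + 1936)*(-1632 - 305)) = 1/(3402 + 1919*(-1937)) = 1/(3402 - 3717103) = 1/(-3713701) = -1/3713701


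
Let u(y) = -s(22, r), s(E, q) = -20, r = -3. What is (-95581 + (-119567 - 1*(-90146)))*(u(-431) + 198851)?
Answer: -24859272742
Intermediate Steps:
u(y) = 20 (u(y) = -1*(-20) = 20)
(-95581 + (-119567 - 1*(-90146)))*(u(-431) + 198851) = (-95581 + (-119567 - 1*(-90146)))*(20 + 198851) = (-95581 + (-119567 + 90146))*198871 = (-95581 - 29421)*198871 = -125002*198871 = -24859272742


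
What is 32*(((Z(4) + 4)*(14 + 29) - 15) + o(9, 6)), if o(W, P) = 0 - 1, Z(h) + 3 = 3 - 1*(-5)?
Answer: 11872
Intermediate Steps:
Z(h) = 5 (Z(h) = -3 + (3 - 1*(-5)) = -3 + (3 + 5) = -3 + 8 = 5)
o(W, P) = -1
32*(((Z(4) + 4)*(14 + 29) - 15) + o(9, 6)) = 32*(((5 + 4)*(14 + 29) - 15) - 1) = 32*((9*43 - 15) - 1) = 32*((387 - 15) - 1) = 32*(372 - 1) = 32*371 = 11872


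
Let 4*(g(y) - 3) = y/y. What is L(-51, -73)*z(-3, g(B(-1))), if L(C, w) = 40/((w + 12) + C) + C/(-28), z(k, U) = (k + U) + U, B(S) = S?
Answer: 41/8 ≈ 5.1250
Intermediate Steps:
g(y) = 13/4 (g(y) = 3 + (y/y)/4 = 3 + (¼)*1 = 3 + ¼ = 13/4)
z(k, U) = k + 2*U (z(k, U) = (U + k) + U = k + 2*U)
L(C, w) = 40/(12 + C + w) - C/28 (L(C, w) = 40/((12 + w) + C) + C*(-1/28) = 40/(12 + C + w) - C/28)
L(-51, -73)*z(-3, g(B(-1))) = ((1120 - 1*(-51)² - 12*(-51) - 1*(-51)*(-73))/(28*(12 - 51 - 73)))*(-3 + 2*(13/4)) = ((1/28)*(1120 - 1*2601 + 612 - 3723)/(-112))*(-3 + 13/2) = ((1/28)*(-1/112)*(1120 - 2601 + 612 - 3723))*(7/2) = ((1/28)*(-1/112)*(-4592))*(7/2) = (41/28)*(7/2) = 41/8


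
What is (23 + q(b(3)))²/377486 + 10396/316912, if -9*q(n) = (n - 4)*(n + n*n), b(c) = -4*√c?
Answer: 16098573941/403750720908 + 2288*√3/566229 ≈ 0.046871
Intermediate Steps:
q(n) = -(-4 + n)*(n + n²)/9 (q(n) = -(n - 4)*(n + n*n)/9 = -(-4 + n)*(n + n²)/9)
(23 + q(b(3)))²/377486 + 10396/316912 = (23 + (-4*√3)*(4 - (-4*√3)² + 3*(-4*√3))/9)²/377486 + 10396/316912 = (23 + (-4*√3)*(4 - 1*48 - 12*√3)/9)²*(1/377486) + 10396*(1/316912) = (23 + (-4*√3)*(4 - 48 - 12*√3)/9)²*(1/377486) + 2599/79228 = (23 + (-4*√3)*(-44 - 12*√3)/9)²*(1/377486) + 2599/79228 = (23 - 4*√3*(-44 - 12*√3)/9)²*(1/377486) + 2599/79228 = (23 - 4*√3*(-44 - 12*√3)/9)²/377486 + 2599/79228 = 2599/79228 + (23 - 4*√3*(-44 - 12*√3)/9)²/377486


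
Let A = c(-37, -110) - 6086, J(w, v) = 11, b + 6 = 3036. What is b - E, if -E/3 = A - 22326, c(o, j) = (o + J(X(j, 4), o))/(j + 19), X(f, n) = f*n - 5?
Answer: -575436/7 ≈ -82205.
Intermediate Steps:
b = 3030 (b = -6 + 3036 = 3030)
X(f, n) = -5 + f*n
c(o, j) = (11 + o)/(19 + j) (c(o, j) = (o + 11)/(j + 19) = (11 + o)/(19 + j))
A = -42600/7 (A = (11 - 37)/(19 - 110) - 6086 = -26/(-91) - 6086 = -1/91*(-26) - 6086 = 2/7 - 6086 = -42600/7 ≈ -6085.7)
E = 596646/7 (E = -3*(-42600/7 - 22326) = -3*(-198882/7) = 596646/7 ≈ 85235.)
b - E = 3030 - 1*596646/7 = 3030 - 596646/7 = -575436/7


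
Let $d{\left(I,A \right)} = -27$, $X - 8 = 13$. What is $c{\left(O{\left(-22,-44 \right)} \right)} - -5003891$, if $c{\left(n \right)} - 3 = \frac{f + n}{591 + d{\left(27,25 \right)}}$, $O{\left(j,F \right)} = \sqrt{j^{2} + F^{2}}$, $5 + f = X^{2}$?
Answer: $\frac{705549163}{141} + \frac{11 \sqrt{5}}{282} \approx 5.0039 \cdot 10^{6}$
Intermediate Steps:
$X = 21$ ($X = 8 + 13 = 21$)
$f = 436$ ($f = -5 + 21^{2} = -5 + 441 = 436$)
$O{\left(j,F \right)} = \sqrt{F^{2} + j^{2}}$
$c{\left(n \right)} = \frac{532}{141} + \frac{n}{564}$ ($c{\left(n \right)} = 3 + \frac{436 + n}{591 - 27} = 3 + \frac{436 + n}{564} = 3 + \left(436 + n\right) \frac{1}{564} = 3 + \left(\frac{109}{141} + \frac{n}{564}\right) = \frac{532}{141} + \frac{n}{564}$)
$c{\left(O{\left(-22,-44 \right)} \right)} - -5003891 = \left(\frac{532}{141} + \frac{\sqrt{\left(-44\right)^{2} + \left(-22\right)^{2}}}{564}\right) - -5003891 = \left(\frac{532}{141} + \frac{\sqrt{1936 + 484}}{564}\right) + 5003891 = \left(\frac{532}{141} + \frac{\sqrt{2420}}{564}\right) + 5003891 = \left(\frac{532}{141} + \frac{22 \sqrt{5}}{564}\right) + 5003891 = \left(\frac{532}{141} + \frac{11 \sqrt{5}}{282}\right) + 5003891 = \frac{705549163}{141} + \frac{11 \sqrt{5}}{282}$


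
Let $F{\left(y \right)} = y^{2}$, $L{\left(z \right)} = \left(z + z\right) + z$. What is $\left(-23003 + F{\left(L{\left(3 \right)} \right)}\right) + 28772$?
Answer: $5850$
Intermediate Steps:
$L{\left(z \right)} = 3 z$ ($L{\left(z \right)} = 2 z + z = 3 z$)
$\left(-23003 + F{\left(L{\left(3 \right)} \right)}\right) + 28772 = \left(-23003 + \left(3 \cdot 3\right)^{2}\right) + 28772 = \left(-23003 + 9^{2}\right) + 28772 = \left(-23003 + 81\right) + 28772 = -22922 + 28772 = 5850$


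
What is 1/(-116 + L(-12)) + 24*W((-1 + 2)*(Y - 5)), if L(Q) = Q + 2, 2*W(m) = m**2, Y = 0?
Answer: 37799/126 ≈ 299.99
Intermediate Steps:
W(m) = m**2/2
L(Q) = 2 + Q
1/(-116 + L(-12)) + 24*W((-1 + 2)*(Y - 5)) = 1/(-116 + (2 - 12)) + 24*(((-1 + 2)*(0 - 5))**2/2) = 1/(-116 - 10) + 24*((1*(-5))**2/2) = 1/(-126) + 24*((1/2)*(-5)**2) = -1/126 + 24*((1/2)*25) = -1/126 + 24*(25/2) = -1/126 + 300 = 37799/126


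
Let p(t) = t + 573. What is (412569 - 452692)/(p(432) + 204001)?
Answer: -40123/205006 ≈ -0.19572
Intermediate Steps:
p(t) = 573 + t
(412569 - 452692)/(p(432) + 204001) = (412569 - 452692)/((573 + 432) + 204001) = -40123/(1005 + 204001) = -40123/205006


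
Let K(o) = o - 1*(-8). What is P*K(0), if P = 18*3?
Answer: 432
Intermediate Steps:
K(o) = 8 + o (K(o) = o + 8 = 8 + o)
P = 54
P*K(0) = 54*(8 + 0) = 54*8 = 432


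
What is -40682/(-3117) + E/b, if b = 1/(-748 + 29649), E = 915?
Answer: 82427282237/3117 ≈ 2.6444e+7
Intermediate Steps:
b = 1/28901 ≈ 3.4601e-5
-40682/(-3117) + E/b = -40682/(-3117) + 915/(1/28901) = -40682*(-1/3117) + 915*28901 = 40682/3117 + 26444415 = 82427282237/3117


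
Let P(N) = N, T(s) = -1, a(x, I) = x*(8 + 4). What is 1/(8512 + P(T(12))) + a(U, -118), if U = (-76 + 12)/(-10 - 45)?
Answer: 6536503/468105 ≈ 13.964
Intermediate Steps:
U = 64/55 (U = -64/(-55) = -64*(-1/55) = 64/55 ≈ 1.1636)
a(x, I) = 12*x (a(x, I) = x*12 = 12*x)
1/(8512 + P(T(12))) + a(U, -118) = 1/(8512 - 1) + 12*(64/55) = 1/8511 + 768/55 = 6536503/468105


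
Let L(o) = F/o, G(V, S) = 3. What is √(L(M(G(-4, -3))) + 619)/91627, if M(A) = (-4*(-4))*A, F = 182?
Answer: √89682/1099524 ≈ 0.00027236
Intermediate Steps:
M(A) = 16*A
L(o) = 182/o
√(L(M(G(-4, -3))) + 619)/91627 = √(182/((16*3)) + 619)/91627 = √(182/48 + 619)*(1/91627) = √(182*(1/48) + 619)*(1/91627) = √(91/24 + 619)*(1/91627) = √(14947/24)*(1/91627) = (√89682/12)*(1/91627) = √89682/1099524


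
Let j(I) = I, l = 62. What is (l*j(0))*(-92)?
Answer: 0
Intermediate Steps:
(l*j(0))*(-92) = (62*0)*(-92) = 0*(-92) = 0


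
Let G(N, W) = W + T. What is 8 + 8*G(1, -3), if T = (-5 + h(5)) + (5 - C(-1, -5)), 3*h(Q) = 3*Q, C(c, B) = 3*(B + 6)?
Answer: 0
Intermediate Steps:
C(c, B) = 18 + 3*B (C(c, B) = 3*(6 + B) = 18 + 3*B)
h(Q) = Q (h(Q) = (3*Q)/3 = Q)
T = 2 (T = (-5 + 5) + (5 - (18 + 3*(-5))) = 0 + (5 - (18 - 15)) = 0 + (5 - 1*3) = 0 + (5 - 3) = 0 + 2 = 2)
G(N, W) = 2 + W (G(N, W) = W + 2 = 2 + W)
8 + 8*G(1, -3) = 8 + 8*(2 - 3) = 8 + 8*(-1) = 8 - 8 = 0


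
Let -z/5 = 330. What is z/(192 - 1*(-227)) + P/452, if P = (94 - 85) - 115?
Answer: -395107/94694 ≈ -4.1725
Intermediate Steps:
z = -1650 (z = -5*330 = -1650)
P = -106 (P = 9 - 115 = -106)
z/(192 - 1*(-227)) + P/452 = -1650/(192 - 1*(-227)) - 106/452 = -1650/(192 + 227) - 106*1/452 = -1650/419 - 53/226 = -395107/94694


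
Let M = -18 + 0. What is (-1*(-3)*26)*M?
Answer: -1404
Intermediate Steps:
M = -18
(-1*(-3)*26)*M = (-1*(-3)*26)*(-18) = (3*26)*(-18) = 78*(-18) = -1404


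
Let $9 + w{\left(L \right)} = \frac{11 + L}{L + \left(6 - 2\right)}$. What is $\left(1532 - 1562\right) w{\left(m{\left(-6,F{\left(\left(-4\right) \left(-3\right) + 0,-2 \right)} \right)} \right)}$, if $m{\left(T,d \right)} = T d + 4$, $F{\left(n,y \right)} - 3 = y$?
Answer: $135$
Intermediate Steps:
$F{\left(n,y \right)} = 3 + y$
$m{\left(T,d \right)} = 4 + T d$
$w{\left(L \right)} = -9 + \frac{11 + L}{4 + L}$ ($w{\left(L \right)} = -9 + \frac{11 + L}{L + \left(6 - 2\right)} = -9 + \frac{11 + L}{L + 4} = -9 + \frac{11 + L}{4 + L}$)
$\left(1532 - 1562\right) w{\left(m{\left(-6,F{\left(\left(-4\right) \left(-3\right) + 0,-2 \right)} \right)} \right)} = \left(1532 - 1562\right) \frac{-25 - 8 \left(4 - 6 \left(3 - 2\right)\right)}{4 + \left(4 - 6 \left(3 - 2\right)\right)} = - 30 \frac{-25 - 8 \left(4 - 6\right)}{4 + \left(4 - 6\right)} = - 30 \frac{-25 - -16}{4 - 2} = - 30 \frac{-25 + 16}{2} = - 30 \cdot \frac{1}{2} \left(-9\right) = \left(-30\right) \left(- \frac{9}{2}\right) = 135$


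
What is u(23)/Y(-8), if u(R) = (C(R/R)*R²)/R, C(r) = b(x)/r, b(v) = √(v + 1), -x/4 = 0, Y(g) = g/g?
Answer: 23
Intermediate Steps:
Y(g) = 1
x = 0 (x = -4*0 = 0)
b(v) = √(1 + v)
C(r) = 1/r (C(r) = √(1 + 0)/r = √1/r = 1/r)
u(R) = R (u(R) = (R²/((R/R)))/R = (R²/1)/R = (1*R²)/R = R²/R = R)
u(23)/Y(-8) = 23/1 = 23*1 = 23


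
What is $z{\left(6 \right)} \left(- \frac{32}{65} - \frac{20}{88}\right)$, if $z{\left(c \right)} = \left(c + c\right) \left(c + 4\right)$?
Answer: $- \frac{12348}{143} \approx -86.35$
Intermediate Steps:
$z{\left(c \right)} = 2 c \left(4 + c\right)$
$z{\left(6 \right)} \left(- \frac{32}{65} - \frac{20}{88}\right) = 2 \cdot 6 \left(4 + 6\right) \left(- \frac{32}{65} - \frac{20}{88}\right) = 2 \cdot 6 \cdot 10 \left(\left(-32\right) \frac{1}{65} - \frac{5}{22}\right) = 120 \left(- \frac{32}{65} - \frac{5}{22}\right) = 120 \left(- \frac{1029}{1430}\right) = - \frac{12348}{143}$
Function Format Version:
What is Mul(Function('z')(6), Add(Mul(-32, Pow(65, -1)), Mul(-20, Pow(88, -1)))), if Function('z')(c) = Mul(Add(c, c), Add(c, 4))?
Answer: Rational(-12348, 143) ≈ -86.350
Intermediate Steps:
Function('z')(c) = Mul(2, c, Add(4, c)) (Function('z')(c) = Mul(Mul(2, c), Add(4, c)) = Mul(2, c, Add(4, c)))
Mul(Function('z')(6), Add(Mul(-32, Pow(65, -1)), Mul(-20, Pow(88, -1)))) = Mul(Mul(2, 6, Add(4, 6)), Add(Mul(-32, Pow(65, -1)), Mul(-20, Pow(88, -1)))) = Mul(Mul(2, 6, 10), Add(Mul(-32, Rational(1, 65)), Mul(-20, Rational(1, 88)))) = Mul(120, Add(Rational(-32, 65), Rational(-5, 22))) = Mul(120, Rational(-1029, 1430)) = Rational(-12348, 143)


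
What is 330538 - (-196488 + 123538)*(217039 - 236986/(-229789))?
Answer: 3638341341669632/229789 ≈ 1.5833e+10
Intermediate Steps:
330538 - (-196488 + 123538)*(217039 - 236986/(-229789)) = 330538 - (-72950)*(217039 - 236986*(-1/229789)) = 330538 - (-72950)*(217039 + 236986/229789) = 330538 - (-72950)*49873411757/229789 = 330538 - 1*(-3638265387673150/229789) = 330538 + 3638265387673150/229789 = 3638341341669632/229789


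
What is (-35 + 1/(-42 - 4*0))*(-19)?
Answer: 27949/42 ≈ 665.45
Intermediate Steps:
(-35 + 1/(-42 - 4*0))*(-19) = (-35 + 1/(-42 + 0))*(-19) = (-35 + 1/(-42))*(-19) = (-35 - 1/42)*(-19) = -1471/42*(-19) = 27949/42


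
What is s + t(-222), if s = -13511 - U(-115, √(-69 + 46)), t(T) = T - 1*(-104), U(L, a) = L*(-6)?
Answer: -14319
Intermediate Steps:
U(L, a) = -6*L
t(T) = 104 + T (t(T) = T + 104 = 104 + T)
s = -14201 (s = -13511 - (-6)*(-115) = -13511 - 1*690 = -13511 - 690 = -14201)
s + t(-222) = -14201 + (104 - 222) = -14201 - 118 = -14319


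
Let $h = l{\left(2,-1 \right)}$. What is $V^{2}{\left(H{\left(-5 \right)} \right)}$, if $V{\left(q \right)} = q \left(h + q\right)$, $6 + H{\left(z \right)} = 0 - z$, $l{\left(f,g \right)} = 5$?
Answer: $16$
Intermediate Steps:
$H{\left(z \right)} = -6 - z$ ($H{\left(z \right)} = -6 + \left(0 - z\right) = -6 - z$)
$h = 5$
$V{\left(q \right)} = q \left(5 + q\right)$
$V^{2}{\left(H{\left(-5 \right)} \right)} = \left(\left(-6 - -5\right) \left(5 - 1\right)\right)^{2} = \left(\left(-6 + 5\right) \left(5 + \left(-6 + 5\right)\right)\right)^{2} = \left(- (5 - 1)\right)^{2} = \left(\left(-1\right) 4\right)^{2} = \left(-4\right)^{2} = 16$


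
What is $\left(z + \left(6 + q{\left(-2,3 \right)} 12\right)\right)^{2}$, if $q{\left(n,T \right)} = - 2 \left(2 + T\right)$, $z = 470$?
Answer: $126736$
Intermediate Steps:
$q{\left(n,T \right)} = -4 - 2 T$
$\left(z + \left(6 + q{\left(-2,3 \right)} 12\right)\right)^{2} = \left(470 + \left(6 + \left(-4 - 6\right) 12\right)\right)^{2} = \left(470 + \left(6 - 120\right)\right)^{2} = \left(470 - 114\right)^{2} = 356^{2} = 126736$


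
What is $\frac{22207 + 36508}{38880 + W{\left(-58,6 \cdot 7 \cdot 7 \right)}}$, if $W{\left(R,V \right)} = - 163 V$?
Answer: $- \frac{58715}{9042} \approx -6.4936$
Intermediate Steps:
$\frac{22207 + 36508}{38880 + W{\left(-58,6 \cdot 7 \cdot 7 \right)}} = \frac{22207 + 36508}{38880 - 163 \cdot 6 \cdot 7 \cdot 7} = \frac{58715}{38880 - 163 \cdot 42 \cdot 7} = \frac{58715}{38880 - 47922} = \frac{58715}{-9042} = 58715 \left(- \frac{1}{9042}\right) = - \frac{58715}{9042}$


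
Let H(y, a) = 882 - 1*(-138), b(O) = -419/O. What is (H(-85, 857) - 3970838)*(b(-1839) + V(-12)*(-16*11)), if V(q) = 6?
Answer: 7707659685170/1839 ≈ 4.1912e+9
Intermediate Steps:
H(y, a) = 1020 (H(y, a) = 882 + 138 = 1020)
(H(-85, 857) - 3970838)*(b(-1839) + V(-12)*(-16*11)) = (1020 - 3970838)*(-419/(-1839) + 6*(-16*11)) = -3969818*(-419*(-1/1839) + 6*(-176)) = -3969818*(419/1839 - 1056) = -3969818*(-1941565/1839) = 7707659685170/1839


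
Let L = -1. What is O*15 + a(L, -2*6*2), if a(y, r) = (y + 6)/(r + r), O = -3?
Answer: -2165/48 ≈ -45.104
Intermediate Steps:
a(y, r) = (6 + y)/(2*r) (a(y, r) = (6 + y)/((2*r)) = (6 + y)*(1/(2*r)) = (6 + y)/(2*r))
O*15 + a(L, -2*6*2) = -3*15 + (6 - 1)/(2*((-2*6*2))) = -45 + (1/2)*5/(-12*2) = -45 + (1/2)*5/(-24) = -45 + (1/2)*(-1/24)*5 = -45 - 5/48 = -2165/48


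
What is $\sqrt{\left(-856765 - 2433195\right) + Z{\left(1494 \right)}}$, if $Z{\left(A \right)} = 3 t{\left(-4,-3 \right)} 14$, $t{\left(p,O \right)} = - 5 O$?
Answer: $i \sqrt{3289330} \approx 1813.7 i$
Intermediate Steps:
$Z{\left(A \right)} = 630$ ($Z{\left(A \right)} = 3 \left(\left(-5\right) \left(-3\right)\right) 14 = 3 \cdot 15 \cdot 14 = 45 \cdot 14 = 630$)
$\sqrt{\left(-856765 - 2433195\right) + Z{\left(1494 \right)}} = \sqrt{\left(-856765 - 2433195\right) + 630} = \sqrt{-3289960 + 630} = \sqrt{-3289330} = i \sqrt{3289330}$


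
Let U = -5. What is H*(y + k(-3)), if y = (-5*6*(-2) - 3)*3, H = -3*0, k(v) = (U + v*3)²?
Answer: 0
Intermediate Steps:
k(v) = (-5 + 3*v)² (k(v) = (-5 + v*3)² = (-5 + 3*v)²)
H = 0
y = 171 (y = (-30*(-2) - 3)*3 = (60 - 3)*3 = 57*3 = 171)
H*(y + k(-3)) = 0*(171 + (-5 + 3*(-3))²) = 0*(171 + (-5 - 9)²) = 0*(171 + (-14)²) = 0*(171 + 196) = 0*367 = 0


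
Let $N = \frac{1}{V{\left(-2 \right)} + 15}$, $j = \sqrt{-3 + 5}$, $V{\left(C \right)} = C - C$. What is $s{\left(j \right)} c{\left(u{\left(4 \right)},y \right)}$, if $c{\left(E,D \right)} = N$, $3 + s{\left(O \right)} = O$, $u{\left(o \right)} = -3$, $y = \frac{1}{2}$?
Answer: $- \frac{1}{5} + \frac{\sqrt{2}}{15} \approx -0.10572$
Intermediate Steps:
$y = \frac{1}{2} \approx 0.5$
$V{\left(C \right)} = 0$
$j = \sqrt{2} \approx 1.4142$
$N = \frac{1}{15}$ ($N = \frac{1}{0 + 15} = \frac{1}{15} \approx 0.066667$)
$s{\left(O \right)} = -3 + O$
$c{\left(E,D \right)} = \frac{1}{15}$
$s{\left(j \right)} c{\left(u{\left(4 \right)},y \right)} = \left(-3 + \sqrt{2}\right) \frac{1}{15} = - \frac{1}{5} + \frac{\sqrt{2}}{15}$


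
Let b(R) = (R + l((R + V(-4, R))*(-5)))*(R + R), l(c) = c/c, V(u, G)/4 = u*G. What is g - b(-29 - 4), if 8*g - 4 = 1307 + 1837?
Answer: -3437/2 ≈ -1718.5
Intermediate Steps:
V(u, G) = 4*G*u (V(u, G) = 4*(u*G) = 4*(G*u) = 4*G*u)
l(c) = 1
g = 787/2 (g = ½ + (1307 + 1837)/8 = ½ + (⅛)*3144 = ½ + 393 = 787/2 ≈ 393.50)
b(R) = 2*R*(1 + R) (b(R) = (R + 1)*(R + R) = (1 + R)*(2*R) = 2*R*(1 + R))
g - b(-29 - 4) = 787/2 - 2*(-29 - 4)*(1 + (-29 - 4)) = 787/2 - 2*(-33)*(1 - 33) = 787/2 - 2*(-33)*(-32) = 787/2 - 1*2112 = 787/2 - 2112 = -3437/2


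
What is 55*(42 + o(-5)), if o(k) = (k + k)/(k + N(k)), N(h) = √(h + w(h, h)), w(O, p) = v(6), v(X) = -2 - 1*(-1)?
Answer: 74360/31 + 550*I*√6/31 ≈ 2398.7 + 43.459*I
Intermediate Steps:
v(X) = -1 (v(X) = -2 + 1 = -1)
w(O, p) = -1
N(h) = √(-1 + h) (N(h) = √(h - 1) = √(-1 + h))
o(k) = 2*k/(k + √(-1 + k)) (o(k) = (k + k)/(k + √(-1 + k)) = (2*k)/(k + √(-1 + k)) = 2*k/(k + √(-1 + k)))
55*(42 + o(-5)) = 55*(42 + 2*(-5)/(-5 + √(-1 - 5))) = 55*(42 + 2*(-5)/(-5 + √(-6))) = 55*(42 + 2*(-5)/(-5 + I*√6)) = 55*(42 - 10/(-5 + I*√6)) = 2310 - 550/(-5 + I*√6)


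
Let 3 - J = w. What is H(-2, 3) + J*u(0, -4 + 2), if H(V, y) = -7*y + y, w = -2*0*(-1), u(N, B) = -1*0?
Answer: -18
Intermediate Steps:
u(N, B) = 0
w = 0 (w = 0*(-1) = 0)
J = 3 (J = 3 - 1*0 = 3 + 0 = 3)
H(V, y) = -6*y
H(-2, 3) + J*u(0, -4 + 2) = -6*3 + 3*0 = -18 + 0 = -18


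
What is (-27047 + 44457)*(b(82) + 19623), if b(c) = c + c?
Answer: 344491670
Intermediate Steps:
b(c) = 2*c
(-27047 + 44457)*(b(82) + 19623) = (-27047 + 44457)*(2*82 + 19623) = 17410*(164 + 19623) = 17410*19787 = 344491670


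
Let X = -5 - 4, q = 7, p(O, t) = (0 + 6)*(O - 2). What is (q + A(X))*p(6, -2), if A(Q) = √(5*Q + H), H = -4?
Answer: 168 + 168*I ≈ 168.0 + 168.0*I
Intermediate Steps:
p(O, t) = -12 + 6*O (p(O, t) = 6*(-2 + O) = -12 + 6*O)
X = -9
A(Q) = √(-4 + 5*Q) (A(Q) = √(5*Q - 4) = √(-4 + 5*Q))
(q + A(X))*p(6, -2) = (7 + √(-4 + 5*(-9)))*(-12 + 6*6) = (7 + √(-4 - 45))*(-12 + 36) = (7 + √(-49))*24 = (7 + 7*I)*24 = 168 + 168*I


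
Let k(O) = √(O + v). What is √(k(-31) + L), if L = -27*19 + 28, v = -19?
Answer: √(-485 + 5*I*√2) ≈ 0.1605 + 22.023*I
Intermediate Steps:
L = -485 (L = -513 + 28 = -485)
k(O) = √(-19 + O) (k(O) = √(O - 19) = √(-19 + O))
√(k(-31) + L) = √(√(-19 - 31) - 485) = √(√(-50) - 485) = √(5*I*√2 - 485) = √(-485 + 5*I*√2)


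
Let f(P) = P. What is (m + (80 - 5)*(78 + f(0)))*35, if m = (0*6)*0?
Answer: 204750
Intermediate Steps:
m = 0 (m = 0*0 = 0)
(m + (80 - 5)*(78 + f(0)))*35 = (0 + (80 - 5)*(78 + 0))*35 = (0 + 75*78)*35 = (0 + 5850)*35 = 5850*35 = 204750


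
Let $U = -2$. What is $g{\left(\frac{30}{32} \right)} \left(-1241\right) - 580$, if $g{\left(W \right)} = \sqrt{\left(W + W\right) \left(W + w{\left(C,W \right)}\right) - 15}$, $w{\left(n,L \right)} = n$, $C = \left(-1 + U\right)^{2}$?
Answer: $-580 - \frac{1241 \sqrt{930}}{16} \approx -2945.3$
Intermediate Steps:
$C = 9$ ($C = \left(-1 - 2\right)^{2} = \left(-3\right)^{2} = 9$)
$g{\left(W \right)} = \sqrt{-15 + 2 W \left(9 + W\right)}$ ($g{\left(W \right)} = \sqrt{\left(W + W\right) \left(W + 9\right) - 15} = \sqrt{2 W \left(9 + W\right) - 15} = \sqrt{-15 + 2 W \left(9 + W\right)}$)
$g{\left(\frac{30}{32} \right)} \left(-1241\right) - 580 = \sqrt{-15 + 2 \left(\frac{30}{32}\right)^{2} + 18 \cdot \frac{30}{32}} \left(-1241\right) - 580 = \sqrt{-15 + 2 \left(30 \cdot \frac{1}{32}\right)^{2} + 18 \cdot 30 \cdot \frac{1}{32}} \left(-1241\right) - 580 = \sqrt{-15 + 2 \left(\frac{15}{16}\right)^{2} + 18 \cdot \frac{15}{16}} \left(-1241\right) - 580 = \sqrt{-15 + 2 \cdot \frac{225}{256} + \frac{135}{8}} \left(-1241\right) - 580 = \sqrt{-15 + \frac{225}{128} + \frac{135}{8}} \left(-1241\right) - 580 = \sqrt{\frac{465}{128}} \left(-1241\right) - 580 = \frac{\sqrt{930}}{16} \left(-1241\right) - 580 = - \frac{1241 \sqrt{930}}{16} - 580 = -580 - \frac{1241 \sqrt{930}}{16}$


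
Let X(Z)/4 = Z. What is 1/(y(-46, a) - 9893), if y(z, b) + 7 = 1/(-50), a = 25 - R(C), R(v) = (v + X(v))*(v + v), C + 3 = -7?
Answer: -50/495001 ≈ -0.00010101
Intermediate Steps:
C = -10 (C = -3 - 7 = -10)
X(Z) = 4*Z
R(v) = 10*v**2 (R(v) = (v + 4*v)*(v + v) = (5*v)*(2*v) = 10*v**2)
a = -975 (a = 25 - 10*(-10)**2 = 25 - 10*100 = 25 - 1*1000 = 25 - 1000 = -975)
y(z, b) = -351/50 (y(z, b) = -7 + 1/(-50) = -7 - 1/50 = -351/50)
1/(y(-46, a) - 9893) = 1/(-351/50 - 9893) = 1/(-495001/50) = -50/495001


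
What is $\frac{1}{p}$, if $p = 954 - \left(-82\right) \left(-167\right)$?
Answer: $- \frac{1}{12740} \approx -7.8493 \cdot 10^{-5}$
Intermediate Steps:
$p = -12740$ ($p = 954 - 13694 = -12740$)
$\frac{1}{p} = \frac{1}{-12740} = - \frac{1}{12740}$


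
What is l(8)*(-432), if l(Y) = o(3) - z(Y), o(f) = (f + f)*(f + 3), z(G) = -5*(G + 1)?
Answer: -34992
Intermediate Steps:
z(G) = -5 - 5*G (z(G) = -5*(1 + G) = -5 - 5*G)
o(f) = 2*f*(3 + f) (o(f) = (2*f)*(3 + f) = 2*f*(3 + f))
l(Y) = 41 + 5*Y (l(Y) = 2*3*(3 + 3) - (-5 - 5*Y) = 2*3*6 + (5 + 5*Y) = 36 + (5 + 5*Y) = 41 + 5*Y)
l(8)*(-432) = (41 + 5*8)*(-432) = (41 + 40)*(-432) = 81*(-432) = -34992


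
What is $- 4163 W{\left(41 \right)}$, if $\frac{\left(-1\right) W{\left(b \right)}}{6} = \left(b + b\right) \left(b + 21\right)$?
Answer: $126988152$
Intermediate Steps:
$W{\left(b \right)} = - 12 b \left(21 + b\right)$ ($W{\left(b \right)} = - 6 \left(b + b\right) \left(b + 21\right) = - 6 \cdot 2 b \left(21 + b\right) = - 12 b \left(21 + b\right)$)
$- 4163 W{\left(41 \right)} = - 4163 \left(\left(-12\right) 41 \left(21 + 41\right)\right) = - 4163 \left(\left(-12\right) 41 \cdot 62\right) = \left(-4163\right) \left(-30504\right) = 126988152$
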